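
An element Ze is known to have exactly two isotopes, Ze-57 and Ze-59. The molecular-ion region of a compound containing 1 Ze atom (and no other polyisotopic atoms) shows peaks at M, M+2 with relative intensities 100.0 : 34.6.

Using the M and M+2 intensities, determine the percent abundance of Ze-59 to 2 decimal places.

25.71%

Write p for the Ze-57 fraction. I(M+2)/I(M) = [C(1,1)·p^0·(1−p)] / p^1 = 1·(1−p)/p = 34.6/100.0 = 0.3460
(1−p)/p = 0.3460/1 = 0.3460  ⇒  p = 1/(1 + 0.3460) = 0.7429
Ze-57: 74.29%, Ze-59: 25.71%.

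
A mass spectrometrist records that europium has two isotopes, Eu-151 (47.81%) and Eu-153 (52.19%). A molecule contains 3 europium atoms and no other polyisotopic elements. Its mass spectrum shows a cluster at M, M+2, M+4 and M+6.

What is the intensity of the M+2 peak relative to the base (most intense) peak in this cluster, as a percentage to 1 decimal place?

Term probabilities: M 0.1093, M+2 0.3579, M+4 0.3907, M+6 0.1422. Base peak = M+4.
P(M+4) = C(3,2) × 0.4781^1 × 0.5219^2 = 3 × 0.4781 × 0.27237961 = 0.390674 (base)
P(M+2) = C(3,1) × 0.4781^2 × 0.5219^1 = 3 × 0.22857961 × 0.5219 = 0.357887
Relative intensity = 0.357887 / 0.390674 × 100 = 91.6

91.6%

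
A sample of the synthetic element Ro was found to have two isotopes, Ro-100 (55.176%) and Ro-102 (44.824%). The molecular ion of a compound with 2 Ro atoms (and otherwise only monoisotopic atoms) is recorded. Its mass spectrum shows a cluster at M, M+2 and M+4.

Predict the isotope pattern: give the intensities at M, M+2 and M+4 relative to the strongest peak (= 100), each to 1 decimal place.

61.5 : 100.0 : 40.6

Expanding (0.55176 + 0.44824)^2:
P(M) = 0.55176^2 = 0.304439
P(M+2) = 2 × 0.55176^1 × 0.44824^1 = 0.494642
P(M+4) = 0.44824^2 = 0.200919
The M+2 peak is largest (0.494642); scaling to 100 gives 61.5 : 100.0 : 40.6.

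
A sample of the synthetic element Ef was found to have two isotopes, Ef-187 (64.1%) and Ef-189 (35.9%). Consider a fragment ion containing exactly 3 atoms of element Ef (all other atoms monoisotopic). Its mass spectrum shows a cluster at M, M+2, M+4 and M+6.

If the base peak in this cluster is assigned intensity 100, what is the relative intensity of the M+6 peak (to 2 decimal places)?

(0.641 + 0.359)^3 gives M 0.2634, M+2 0.4425, M+4 0.2478, M+6 0.0463; the largest is M+2.
P(M+2) = C(3,1) × 0.641^2 × 0.359^1 = 3 × 0.410881 × 0.3590 = 0.442519 (base)
P(M+6) = C(3,3) × 0.641^0 × 0.359^3 = 1 × 1.0000 × 0.04626828 = 0.046268
Relative intensity = 0.046268 / 0.442519 × 100 = 10.46

10.46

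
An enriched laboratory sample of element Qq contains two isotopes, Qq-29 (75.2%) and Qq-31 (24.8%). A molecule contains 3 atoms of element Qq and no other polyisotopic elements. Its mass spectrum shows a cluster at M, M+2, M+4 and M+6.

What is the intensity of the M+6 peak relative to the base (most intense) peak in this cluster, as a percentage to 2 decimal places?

(0.752 + 0.248)^3 gives M 0.4253, M+2 0.4207, M+4 0.1388, M+6 0.0153; the largest is M.
P(M) = C(3,0) × 0.752^3 × 0.248^0 = 1 × 0.42525901 × 1.0000 = 0.425259 (base)
P(M+6) = C(3,3) × 0.752^0 × 0.248^3 = 1 × 1.0000 × 0.01525299 = 0.015253
Relative intensity = 0.015253 / 0.425259 × 100 = 3.59

3.59%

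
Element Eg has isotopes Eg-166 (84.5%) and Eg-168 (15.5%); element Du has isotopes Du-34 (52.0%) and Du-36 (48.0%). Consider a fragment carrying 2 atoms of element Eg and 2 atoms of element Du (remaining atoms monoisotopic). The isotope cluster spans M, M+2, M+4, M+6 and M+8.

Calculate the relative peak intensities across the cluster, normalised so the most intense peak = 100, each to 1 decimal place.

Element Eg pattern (n=2): 0.714025 : 0.26195 : 0.024025
Element Du pattern (n=2): 0.2704 : 0.4992 : 0.2304
Convolve the two distributions (both contribute in 2-u steps):
  M: 0.714025×0.2704 = 0.193072
  M+2: 0.714025×0.4992 + 0.26195×0.2704 = 0.427273
  M+4: 0.714025×0.2304 + 0.26195×0.4992 + 0.024025×0.2704 = 0.301773
  M+6: 0.26195×0.2304 + 0.024025×0.4992 = 0.072347
  M+8: 0.024025×0.2304 = 0.005535
Scale to base peak (0.427273) = 100: 45.2 : 100.0 : 70.6 : 16.9 : 1.3

45.2 : 100.0 : 70.6 : 16.9 : 1.3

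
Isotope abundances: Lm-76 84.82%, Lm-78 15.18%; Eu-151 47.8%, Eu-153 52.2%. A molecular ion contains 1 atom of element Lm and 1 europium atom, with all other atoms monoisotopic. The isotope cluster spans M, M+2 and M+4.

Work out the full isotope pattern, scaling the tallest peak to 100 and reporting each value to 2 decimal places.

Element Lm pattern (n=1): 0.8482 : 0.1518
Europium pattern (n=1): 0.4780 : 0.5220
Convolve the two distributions (both contribute in 2-u steps):
  M: 0.8482×0.4780 = 0.405440
  M+2: 0.8482×0.5220 + 0.1518×0.4780 = 0.515321
  M+4: 0.1518×0.5220 = 0.079240
Scale to base peak (0.515321) = 100: 78.68 : 100.00 : 15.38

78.68 : 100.00 : 15.38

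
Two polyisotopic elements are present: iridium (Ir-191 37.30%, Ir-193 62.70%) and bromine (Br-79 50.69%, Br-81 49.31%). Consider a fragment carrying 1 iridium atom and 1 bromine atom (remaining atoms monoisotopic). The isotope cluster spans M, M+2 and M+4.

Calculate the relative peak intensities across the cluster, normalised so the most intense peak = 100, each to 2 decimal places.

37.68 : 100.00 : 61.62

Iridium pattern (n=1): 0.3730 : 0.6270
Bromine pattern (n=1): 0.5069 : 0.4931
Convolve the two distributions (both contribute in 2-u steps):
  M: 0.3730×0.5069 = 0.189074
  M+2: 0.3730×0.4931 + 0.6270×0.5069 = 0.501753
  M+4: 0.6270×0.4931 = 0.309174
Scale to base peak (0.501753) = 100: 37.68 : 100.00 : 61.62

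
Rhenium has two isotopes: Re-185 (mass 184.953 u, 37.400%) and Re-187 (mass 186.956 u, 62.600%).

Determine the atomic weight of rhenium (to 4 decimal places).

186.2069 u

The abundance-weighted mean is 0.37400 × 184.953 + 0.62600 × 186.956
= 69.17242 + 117.03446 = 186.20688 u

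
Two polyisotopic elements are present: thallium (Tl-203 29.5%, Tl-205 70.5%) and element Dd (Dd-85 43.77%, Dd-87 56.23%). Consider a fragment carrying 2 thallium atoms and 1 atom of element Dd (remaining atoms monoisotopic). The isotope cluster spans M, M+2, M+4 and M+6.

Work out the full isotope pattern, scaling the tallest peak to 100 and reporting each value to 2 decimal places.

Thallium pattern (n=2): 0.087025 : 0.41595 : 0.497025
Element Dd pattern (n=1): 0.4377 : 0.5623
Convolve the two distributions (both contribute in 2-u steps):
  M: 0.087025×0.4377 = 0.038091
  M+2: 0.087025×0.5623 + 0.41595×0.4377 = 0.230995
  M+4: 0.41595×0.5623 + 0.497025×0.4377 = 0.451437
  M+6: 0.497025×0.5623 = 0.279477
Scale to base peak (0.451437) = 100: 8.44 : 51.17 : 100.00 : 61.91

8.44 : 51.17 : 100.00 : 61.91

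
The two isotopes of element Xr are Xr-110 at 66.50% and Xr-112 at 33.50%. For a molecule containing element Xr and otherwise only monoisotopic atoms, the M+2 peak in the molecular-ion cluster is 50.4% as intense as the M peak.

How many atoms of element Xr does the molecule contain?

For n independent Xr atoms, I(M+2)/I(M) = n · (abundance Xr-112) / (abundance Xr-110) = n · 0.3350/0.6650.
n = 0.504 × 0.6650/0.3350 = 1.00 ≈ 1

1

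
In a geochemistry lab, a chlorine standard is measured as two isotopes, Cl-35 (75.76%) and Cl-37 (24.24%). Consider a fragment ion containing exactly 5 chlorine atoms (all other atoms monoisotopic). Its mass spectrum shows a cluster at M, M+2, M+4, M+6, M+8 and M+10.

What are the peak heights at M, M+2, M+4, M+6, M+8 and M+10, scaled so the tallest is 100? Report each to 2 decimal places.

62.51 : 100.00 : 63.99 : 20.47 : 3.28 : 0.21

Expanding (0.7576 + 0.2424)^5:
P(M) = 0.7576^5 = 0.249574
P(M+2) = 5 × 0.7576^4 × 0.2424^1 = 0.399266
P(M+4) = 10 × 0.7576^3 × 0.2424^2 = 0.255497
P(M+6) = 10 × 0.7576^2 × 0.2424^3 = 0.081748
P(M+8) = 5 × 0.7576^1 × 0.2424^4 = 0.013078
P(M+10) = 0.2424^5 = 0.000837
The M+2 peak is largest (0.399266); scaling to 100 gives 62.51 : 100.00 : 63.99 : 20.47 : 3.28 : 0.21.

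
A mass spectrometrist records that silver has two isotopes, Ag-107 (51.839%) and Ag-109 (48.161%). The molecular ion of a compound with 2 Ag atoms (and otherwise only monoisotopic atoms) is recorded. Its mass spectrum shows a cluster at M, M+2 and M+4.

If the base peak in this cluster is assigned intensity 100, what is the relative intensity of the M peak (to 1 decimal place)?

53.8

Binomial terms of (0.51839 + 0.48161)^2: M 0.2687, M+2 0.4993, M+4 0.2319 → M+2 is the base peak.
P(M+2) = C(2,1) × 0.51839^1 × 0.48161^1 = 2 × 0.51839 × 0.48161 = 0.499324 (base)
P(M) = C(2,0) × 0.51839^2 × 0.48161^0 = 1 × 0.26872819 × 1.0000 = 0.268728
Relative intensity = 0.268728 / 0.499324 × 100 = 53.8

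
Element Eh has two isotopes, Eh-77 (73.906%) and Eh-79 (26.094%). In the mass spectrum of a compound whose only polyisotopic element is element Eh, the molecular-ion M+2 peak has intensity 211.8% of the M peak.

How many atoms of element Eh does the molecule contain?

6

For n independent Eh atoms, I(M+2)/I(M) = n · (abundance Eh-79) / (abundance Eh-77) = n · 0.26094/0.73906.
n = 2.118 × 0.73906/0.26094 = 6.00 ≈ 6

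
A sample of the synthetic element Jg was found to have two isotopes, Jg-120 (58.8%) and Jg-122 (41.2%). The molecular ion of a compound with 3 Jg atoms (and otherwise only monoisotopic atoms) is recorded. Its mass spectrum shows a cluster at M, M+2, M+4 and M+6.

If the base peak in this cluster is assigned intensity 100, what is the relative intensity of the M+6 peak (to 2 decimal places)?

16.37

Binomial terms of (0.588 + 0.412)^3: M 0.2033, M+2 0.4273, M+4 0.2994, M+6 0.0699 → M+2 is the base peak.
P(M+2) = C(3,1) × 0.588^2 × 0.412^1 = 3 × 0.345744 × 0.4120 = 0.427340 (base)
P(M+6) = C(3,3) × 0.588^0 × 0.412^3 = 1 × 1.0000 × 0.06993453 = 0.069935
Relative intensity = 0.069935 / 0.427340 × 100 = 16.37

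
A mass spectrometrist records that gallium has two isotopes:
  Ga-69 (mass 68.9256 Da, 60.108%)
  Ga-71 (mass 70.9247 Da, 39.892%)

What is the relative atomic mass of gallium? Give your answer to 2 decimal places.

69.72 Da

Ar = Σ fᵢ·mᵢ = 0.60108 × 68.9256 + 0.39892 × 70.9247
= 41.42980 + 28.29328 = 69.72308 Da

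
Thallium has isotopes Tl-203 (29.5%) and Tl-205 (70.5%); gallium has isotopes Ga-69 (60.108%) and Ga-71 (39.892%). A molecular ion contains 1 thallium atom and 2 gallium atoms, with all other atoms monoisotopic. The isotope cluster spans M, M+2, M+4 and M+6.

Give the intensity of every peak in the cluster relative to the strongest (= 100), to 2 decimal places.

Thallium pattern (n=1): 0.2950 : 0.7050
Gallium pattern (n=2): 0.36129717 : 0.47956567 : 0.15913717
Convolve the two distributions (both contribute in 2-u steps):
  M: 0.2950×0.36129717 = 0.106583
  M+2: 0.2950×0.47956567 + 0.7050×0.36129717 = 0.396186
  M+4: 0.2950×0.15913717 + 0.7050×0.47956567 = 0.385039
  M+6: 0.7050×0.15913717 = 0.112192
Scale to base peak (0.396186) = 100: 26.90 : 100.00 : 97.19 : 28.32

26.90 : 100.00 : 97.19 : 28.32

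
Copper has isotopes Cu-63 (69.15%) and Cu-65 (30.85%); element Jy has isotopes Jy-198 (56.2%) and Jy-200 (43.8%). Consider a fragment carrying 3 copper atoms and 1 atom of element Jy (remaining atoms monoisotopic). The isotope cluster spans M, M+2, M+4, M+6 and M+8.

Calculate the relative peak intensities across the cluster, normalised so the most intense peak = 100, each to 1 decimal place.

Copper pattern (n=3): 0.33065611 : 0.44254842 : 0.19743483 : 0.02936064
Element Jy pattern (n=1): 0.5620 : 0.4380
Convolve the two distributions (both contribute in 2-u steps):
  M: 0.33065611×0.5620 = 0.185829
  M+2: 0.33065611×0.4380 + 0.44254842×0.5620 = 0.393540
  M+4: 0.44254842×0.4380 + 0.19743483×0.5620 = 0.304795
  M+6: 0.19743483×0.4380 + 0.02936064×0.5620 = 0.102977
  M+8: 0.02936064×0.4380 = 0.012860
Scale to base peak (0.393540) = 100: 47.2 : 100.0 : 77.4 : 26.2 : 3.3

47.2 : 100.0 : 77.4 : 26.2 : 3.3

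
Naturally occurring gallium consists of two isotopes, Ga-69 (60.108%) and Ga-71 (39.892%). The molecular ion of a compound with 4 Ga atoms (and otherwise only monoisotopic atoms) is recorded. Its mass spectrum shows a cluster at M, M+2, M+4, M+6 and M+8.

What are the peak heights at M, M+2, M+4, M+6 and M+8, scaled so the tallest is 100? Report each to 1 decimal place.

37.7 : 100.0 : 99.6 : 44.0 : 7.3

Each Ga atom is independently Ga-69 (p = 0.60108) or Ga-71 (q = 0.39892); the cluster is the binomial expansion (p + q)^4.
P(M) = 0.60108^4 = 0.130536
P(M+2) = 4 × 0.60108^3 × 0.39892^1 = 0.346531
P(M+4) = 6 × 0.60108^2 × 0.39892^2 = 0.344975
P(M+6) = 4 × 0.60108^1 × 0.39892^3 = 0.152633
P(M+8) = 0.39892^4 = 0.025325
The M+2 peak is largest (0.346531); scaling to 100 gives 37.7 : 100.0 : 99.6 : 44.0 : 7.3.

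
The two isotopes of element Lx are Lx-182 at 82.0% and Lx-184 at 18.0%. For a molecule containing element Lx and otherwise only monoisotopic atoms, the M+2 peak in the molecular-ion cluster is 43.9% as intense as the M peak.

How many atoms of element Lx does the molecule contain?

2

The M+2/M ratio from n Lx atoms is n · q/p = n · 0.180/0.820.
n = 0.439 × 0.820/0.180 = 2.00 ≈ 2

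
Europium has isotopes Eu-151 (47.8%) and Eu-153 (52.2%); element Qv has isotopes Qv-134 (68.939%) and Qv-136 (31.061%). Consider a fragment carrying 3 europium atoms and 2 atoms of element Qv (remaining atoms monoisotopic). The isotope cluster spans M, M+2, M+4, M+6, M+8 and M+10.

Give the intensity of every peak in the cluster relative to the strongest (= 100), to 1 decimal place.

Europium pattern (n=3): 0.10921535 : 0.35780594 : 0.39074206 : 0.14223665
Element Qv pattern (n=2): 0.47525857 : 0.42826286 : 0.09647857
Convolve the two distributions (both contribute in 2-u steps):
  M: 0.10921535×0.47525857 = 0.051906
  M+2: 0.10921535×0.42826286 + 0.35780594×0.47525857 = 0.216823
  M+4: 0.10921535×0.09647857 + 0.35780594×0.42826286 + 0.39074206×0.47525857 = 0.349475
  M+6: 0.35780594×0.09647857 + 0.39074206×0.42826286 + 0.14223665×0.47525857 = 0.269460
  M+8: 0.39074206×0.09647857 + 0.14223665×0.42826286 = 0.098613
  M+10: 0.14223665×0.09647857 = 0.013723
Scale to base peak (0.349475) = 100: 14.9 : 62.0 : 100.0 : 77.1 : 28.2 : 3.9

14.9 : 62.0 : 100.0 : 77.1 : 28.2 : 3.9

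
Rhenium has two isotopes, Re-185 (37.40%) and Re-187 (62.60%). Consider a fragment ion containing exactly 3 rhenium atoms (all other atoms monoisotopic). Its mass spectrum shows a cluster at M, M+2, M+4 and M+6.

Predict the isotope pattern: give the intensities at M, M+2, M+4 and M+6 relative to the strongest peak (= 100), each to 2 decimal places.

11.90 : 59.74 : 100.00 : 55.79

Expanding (0.3740 + 0.6260)^3:
P(M) = 0.3740^3 = 0.052314
P(M+2) = 3 × 0.3740^2 × 0.6260^1 = 0.262687
P(M+4) = 3 × 0.3740^1 × 0.6260^2 = 0.439685
P(M+6) = 0.6260^3 = 0.245314
The M+4 peak is largest (0.439685); scaling to 100 gives 11.90 : 59.74 : 100.00 : 55.79.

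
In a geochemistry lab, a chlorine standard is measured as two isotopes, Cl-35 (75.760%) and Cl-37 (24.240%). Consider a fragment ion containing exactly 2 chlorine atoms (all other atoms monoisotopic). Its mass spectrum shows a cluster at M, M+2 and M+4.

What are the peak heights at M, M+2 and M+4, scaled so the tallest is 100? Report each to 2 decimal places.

100.00 : 63.99 : 10.24

The 2 Cl atoms are independent, so intensities follow the terms of (0.75760 + 0.24240)^2.
P(M) = 0.75760^2 = 0.573958
P(M+2) = 2 × 0.75760^1 × 0.24240^1 = 0.367284
P(M+4) = 0.24240^2 = 0.058758
The M peak is largest (0.573958); scaling to 100 gives 100.00 : 63.99 : 10.24.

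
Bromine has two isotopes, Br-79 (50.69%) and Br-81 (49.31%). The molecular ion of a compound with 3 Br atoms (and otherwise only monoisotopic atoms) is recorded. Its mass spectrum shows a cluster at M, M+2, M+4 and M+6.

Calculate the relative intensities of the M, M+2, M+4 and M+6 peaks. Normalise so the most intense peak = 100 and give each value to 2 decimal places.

Each Br atom is independently Br-79 (p = 0.5069) or Br-81 (q = 0.4931); the cluster is the binomial expansion (p + q)^3.
P(M) = 0.5069^3 = 0.130247
P(M+2) = 3 × 0.5069^2 × 0.4931^1 = 0.380103
P(M+4) = 3 × 0.5069^1 × 0.4931^2 = 0.369755
P(M+6) = 0.4931^3 = 0.119896
The M+2 peak is largest (0.380103); scaling to 100 gives 34.27 : 100.00 : 97.28 : 31.54.

34.27 : 100.00 : 97.28 : 31.54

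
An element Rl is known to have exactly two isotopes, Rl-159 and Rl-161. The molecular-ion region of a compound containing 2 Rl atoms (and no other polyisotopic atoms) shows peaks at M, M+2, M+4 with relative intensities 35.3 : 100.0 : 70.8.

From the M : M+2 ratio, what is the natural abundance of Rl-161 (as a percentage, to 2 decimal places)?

Write p for the Rl-159 fraction. I(M+2)/I(M) = [C(2,1)·p^1·(1−p)] / p^2 = 2·(1−p)/p = 100.0/35.3 = 2.8329
(1−p)/p = 2.8329/2 = 1.4164  ⇒  p = 1/(1 + 1.4164) = 0.4138
Rl-159: 41.38%, Rl-161: 58.62%.

58.62%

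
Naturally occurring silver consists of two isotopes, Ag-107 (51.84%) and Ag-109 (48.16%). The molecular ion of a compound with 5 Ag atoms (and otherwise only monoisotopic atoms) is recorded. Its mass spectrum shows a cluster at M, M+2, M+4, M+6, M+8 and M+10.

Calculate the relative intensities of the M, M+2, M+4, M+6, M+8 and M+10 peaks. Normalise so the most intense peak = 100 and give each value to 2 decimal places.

Expanding (0.5184 + 0.4816)^5:
P(M) = 0.5184^5 = 0.037439
P(M+2) = 5 × 0.5184^4 × 0.4816^1 = 0.173907
P(M+4) = 10 × 0.5184^3 × 0.4816^2 = 0.323123
P(M+6) = 10 × 0.5184^2 × 0.4816^3 = 0.300185
P(M+8) = 5 × 0.5184^1 × 0.4816^4 = 0.139438
P(M+10) = 0.4816^5 = 0.025908
The M+4 peak is largest (0.323123); scaling to 100 gives 11.59 : 53.82 : 100.00 : 92.90 : 43.15 : 8.02.

11.59 : 53.82 : 100.00 : 92.90 : 43.15 : 8.02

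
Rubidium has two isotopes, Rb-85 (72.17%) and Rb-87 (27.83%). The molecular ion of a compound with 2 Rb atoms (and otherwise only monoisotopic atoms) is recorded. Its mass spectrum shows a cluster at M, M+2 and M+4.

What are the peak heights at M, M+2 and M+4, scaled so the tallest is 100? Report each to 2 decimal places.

The 2 Rb atoms are independent, so intensities follow the terms of (0.7217 + 0.2783)^2.
P(M) = 0.7217^2 = 0.520851
P(M+2) = 2 × 0.7217^1 × 0.2783^1 = 0.401698
P(M+4) = 0.2783^2 = 0.077451
The M peak is largest (0.520851); scaling to 100 gives 100.00 : 77.12 : 14.87.

100.00 : 77.12 : 14.87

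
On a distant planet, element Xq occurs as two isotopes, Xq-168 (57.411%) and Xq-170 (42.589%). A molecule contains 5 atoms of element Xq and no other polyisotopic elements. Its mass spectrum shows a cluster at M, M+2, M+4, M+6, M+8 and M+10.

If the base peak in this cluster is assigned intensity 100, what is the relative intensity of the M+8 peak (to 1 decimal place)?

Term probabilities: M 0.0624, M+2 0.2313, M+4 0.3432, M+6 0.2546, M+8 0.0944, M+10 0.0140. Base peak = M+4.
P(M+4) = C(5,2) × 0.57411^3 × 0.42589^2 = 10 × 0.18922797 × 0.18138229 = 0.343226 (base)
P(M+8) = C(5,4) × 0.57411^1 × 0.42589^4 = 5 × 0.57411 × 0.03289954 = 0.094440
Relative intensity = 0.094440 / 0.343226 × 100 = 27.5

27.5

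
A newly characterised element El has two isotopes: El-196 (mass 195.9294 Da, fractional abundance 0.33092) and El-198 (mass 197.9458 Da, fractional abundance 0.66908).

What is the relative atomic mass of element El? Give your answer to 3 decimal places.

The abundance-weighted mean is 0.33092 × 195.9294 + 0.66908 × 197.9458
= 64.83696 + 132.44158 = 197.27854 Da

197.279 Da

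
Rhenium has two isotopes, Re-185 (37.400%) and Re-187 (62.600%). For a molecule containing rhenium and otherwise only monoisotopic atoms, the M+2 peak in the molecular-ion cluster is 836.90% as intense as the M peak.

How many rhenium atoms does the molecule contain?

The M+2/M ratio from n Re atoms is n · q/p = n · 0.62600/0.37400.
n = 8.3690 × 0.37400/0.62600 = 5.00 ≈ 5

5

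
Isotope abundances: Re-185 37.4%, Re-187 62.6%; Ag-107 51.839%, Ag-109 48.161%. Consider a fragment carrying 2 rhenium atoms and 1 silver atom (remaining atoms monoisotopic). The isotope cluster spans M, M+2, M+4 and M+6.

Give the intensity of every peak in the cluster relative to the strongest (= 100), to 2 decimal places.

16.92 : 72.34 : 100.00 : 44.03

Rhenium pattern (n=2): 0.139876 : 0.468248 : 0.391876
Silver pattern (n=1): 0.51839 : 0.48161
Convolve the two distributions (both contribute in 2-u steps):
  M: 0.139876×0.51839 = 0.072510
  M+2: 0.139876×0.48161 + 0.468248×0.51839 = 0.310101
  M+4: 0.468248×0.48161 + 0.391876×0.51839 = 0.428658
  M+6: 0.391876×0.48161 = 0.188731
Scale to base peak (0.428658) = 100: 16.92 : 72.34 : 100.00 : 44.03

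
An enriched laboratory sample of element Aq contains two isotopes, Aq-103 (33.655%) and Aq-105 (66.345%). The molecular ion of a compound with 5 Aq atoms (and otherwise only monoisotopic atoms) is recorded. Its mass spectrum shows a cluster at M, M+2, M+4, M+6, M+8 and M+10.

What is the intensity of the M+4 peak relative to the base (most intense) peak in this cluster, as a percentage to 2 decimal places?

50.73%

Term probabilities: M 0.0043, M+2 0.0426, M+4 0.1678, M+6 0.3308, M+8 0.3260, M+10 0.1285. Base peak = M+6.
P(M+6) = C(5,3) × 0.33655^2 × 0.66345^3 = 10 × 0.1132659 × 0.29202807 = 0.330768 (base)
P(M+4) = C(5,2) × 0.33655^3 × 0.66345^2 = 10 × 0.03811964 × 0.4401659 = 0.167790
Relative intensity = 0.167790 / 0.330768 × 100 = 50.73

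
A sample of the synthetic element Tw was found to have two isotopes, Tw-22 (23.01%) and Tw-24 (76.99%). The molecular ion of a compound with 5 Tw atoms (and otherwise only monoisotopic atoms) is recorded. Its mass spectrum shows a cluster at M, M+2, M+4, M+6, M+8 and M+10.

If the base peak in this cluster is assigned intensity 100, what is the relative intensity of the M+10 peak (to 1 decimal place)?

Term probabilities: M 0.0006, M+2 0.0108, M+4 0.0722, M+6 0.2416, M+8 0.4042, M+10 0.2705. Base peak = M+8.
P(M+8) = C(5,4) × 0.2301^1 × 0.7699^4 = 5 × 0.2301 × 0.35134783 = 0.404226 (base)
P(M+10) = C(5,5) × 0.2301^0 × 0.7699^5 = 1 × 1.0000 × 0.2705027 = 0.270503
Relative intensity = 0.270503 / 0.404226 × 100 = 66.9

66.9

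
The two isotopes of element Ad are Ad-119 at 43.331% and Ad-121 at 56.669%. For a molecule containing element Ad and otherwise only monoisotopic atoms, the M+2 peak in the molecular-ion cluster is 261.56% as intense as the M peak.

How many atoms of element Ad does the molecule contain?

2

The M+2/M ratio from n Ad atoms is n · q/p = n · 0.56669/0.43331.
n = 2.6156 × 0.43331/0.56669 = 2.00 ≈ 2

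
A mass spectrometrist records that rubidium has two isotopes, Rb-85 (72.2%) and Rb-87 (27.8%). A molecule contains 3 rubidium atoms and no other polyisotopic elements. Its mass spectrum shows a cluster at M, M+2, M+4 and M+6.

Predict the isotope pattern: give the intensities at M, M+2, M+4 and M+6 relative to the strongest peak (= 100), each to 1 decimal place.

86.6 : 100.0 : 38.5 : 4.9

The 3 Rb atoms are independent, so intensities follow the terms of (0.722 + 0.278)^3.
P(M) = 0.722^3 = 0.376367
P(M+2) = 3 × 0.722^2 × 0.278^1 = 0.434751
P(M+4) = 3 × 0.722^1 × 0.278^2 = 0.167397
P(M+6) = 0.278^3 = 0.021485
The M+2 peak is largest (0.434751); scaling to 100 gives 86.6 : 100.0 : 38.5 : 4.9.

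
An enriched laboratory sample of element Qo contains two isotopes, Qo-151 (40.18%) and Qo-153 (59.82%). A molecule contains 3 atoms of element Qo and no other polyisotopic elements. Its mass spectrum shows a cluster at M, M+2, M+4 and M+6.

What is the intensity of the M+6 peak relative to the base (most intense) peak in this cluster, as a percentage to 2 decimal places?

49.63%

(0.4018 + 0.5982)^3 gives M 0.0649, M+2 0.2897, M+4 0.4313, M+6 0.2141; the largest is M+4.
P(M+4) = C(3,2) × 0.4018^1 × 0.5982^2 = 3 × 0.4018 × 0.35784324 = 0.431344 (base)
P(M+6) = C(3,3) × 0.4018^0 × 0.5982^3 = 1 × 1.0000 × 0.21406183 = 0.214062
Relative intensity = 0.214062 / 0.431344 × 100 = 49.63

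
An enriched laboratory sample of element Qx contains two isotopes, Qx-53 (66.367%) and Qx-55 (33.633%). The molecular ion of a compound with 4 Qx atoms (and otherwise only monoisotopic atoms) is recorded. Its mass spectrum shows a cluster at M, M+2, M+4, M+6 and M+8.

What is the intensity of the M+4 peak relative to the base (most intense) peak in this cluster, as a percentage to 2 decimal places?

76.02%

(0.66367 + 0.33633)^4 gives M 0.1940, M+2 0.3933, M+4 0.2989, M+6 0.1010, M+8 0.0128; the largest is M+2.
P(M+2) = C(4,1) × 0.66367^3 × 0.33633^1 = 4 × 0.29231867 × 0.33633 = 0.393262 (base)
P(M+4) = C(4,2) × 0.66367^2 × 0.33633^2 = 6 × 0.44045787 × 0.11311787 = 0.298942
Relative intensity = 0.298942 / 0.393262 × 100 = 76.02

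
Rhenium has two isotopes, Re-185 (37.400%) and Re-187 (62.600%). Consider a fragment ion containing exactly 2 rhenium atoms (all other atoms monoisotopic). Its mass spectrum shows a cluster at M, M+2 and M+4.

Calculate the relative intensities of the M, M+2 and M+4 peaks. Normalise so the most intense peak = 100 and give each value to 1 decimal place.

The 2 Re atoms are independent, so intensities follow the terms of (0.37400 + 0.62600)^2.
P(M) = 0.37400^2 = 0.139876
P(M+2) = 2 × 0.37400^1 × 0.62600^1 = 0.468248
P(M+4) = 0.62600^2 = 0.391876
The M+2 peak is largest (0.468248); scaling to 100 gives 29.9 : 100.0 : 83.7.

29.9 : 100.0 : 83.7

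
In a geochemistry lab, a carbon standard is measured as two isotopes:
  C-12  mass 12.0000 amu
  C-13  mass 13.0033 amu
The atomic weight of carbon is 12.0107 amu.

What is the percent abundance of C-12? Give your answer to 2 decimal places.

98.93%

Writing the weighted mean with unknown fraction x of C-12:
12.0000·x + 13.0033·(1 − x) = 12.0107
(12.0000 − 13.0033)·x = 12.0107 − 13.0033
x = -0.9926 / -1.0033 = 0.98934 → 98.93% C-12, 1.07% C-13.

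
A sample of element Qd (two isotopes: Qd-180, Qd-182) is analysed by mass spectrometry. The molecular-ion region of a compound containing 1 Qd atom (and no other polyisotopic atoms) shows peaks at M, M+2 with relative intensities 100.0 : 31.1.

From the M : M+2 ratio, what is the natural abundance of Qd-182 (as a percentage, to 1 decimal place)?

If p is the fraction of Qd that is Qd-180, then I(M+2)/I(M) = [C(1,1)·p^0·(1−p)] / p^1 = 1·(1−p)/p = 31.1/100.0 = 0.3110
(1−p)/p = 0.3110/1 = 0.3110  ⇒  p = 1/(1 + 0.3110) = 0.7628
Qd-180: 76.3%, Qd-182: 23.7%.

23.7%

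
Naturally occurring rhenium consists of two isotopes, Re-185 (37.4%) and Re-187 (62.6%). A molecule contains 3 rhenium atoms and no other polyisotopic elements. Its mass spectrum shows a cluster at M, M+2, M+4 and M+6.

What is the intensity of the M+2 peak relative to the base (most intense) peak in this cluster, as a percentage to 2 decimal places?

59.74%

Term probabilities: M 0.0523, M+2 0.2627, M+4 0.4397, M+6 0.2453. Base peak = M+4.
P(M+4) = C(3,2) × 0.374^1 × 0.626^2 = 3 × 0.3740 × 0.391876 = 0.439685 (base)
P(M+2) = C(3,1) × 0.374^2 × 0.626^1 = 3 × 0.139876 × 0.6260 = 0.262687
Relative intensity = 0.262687 / 0.439685 × 100 = 59.74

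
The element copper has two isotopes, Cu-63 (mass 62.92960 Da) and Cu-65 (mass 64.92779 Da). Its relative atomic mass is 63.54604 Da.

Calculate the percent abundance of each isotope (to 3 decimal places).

Let x be the fractional abundance of Cu-63; then Cu-65 has abundance 1 − x.
62.92960·x + 64.92779·(1 − x) = 63.54604
(62.92960 − 64.92779)·x = 63.54604 − 64.92779
x = -1.38175 / -1.99819 = 0.69150 → 69.150% Cu-63, 30.850% Cu-65.

Cu-63: 69.150%, Cu-65: 30.850%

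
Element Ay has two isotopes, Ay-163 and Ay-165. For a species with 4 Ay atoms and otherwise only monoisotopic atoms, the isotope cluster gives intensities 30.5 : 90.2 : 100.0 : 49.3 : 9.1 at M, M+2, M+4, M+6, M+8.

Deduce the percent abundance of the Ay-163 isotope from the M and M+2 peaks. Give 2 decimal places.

Write p for the Ay-163 fraction. I(M+2)/I(M) = [C(4,1)·p^3·(1−p)] / p^4 = 4·(1−p)/p = 90.2/30.5 = 2.9574
(1−p)/p = 2.9574/4 = 0.7393  ⇒  p = 1/(1 + 0.7393) = 0.5749
Ay-163: 57.49%, Ay-165: 42.51%.

57.49%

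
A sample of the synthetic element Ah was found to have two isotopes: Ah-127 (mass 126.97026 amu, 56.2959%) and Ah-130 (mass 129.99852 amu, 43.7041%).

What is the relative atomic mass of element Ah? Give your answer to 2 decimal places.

The abundance-weighted mean is 0.562959 × 126.97026 + 0.437041 × 129.99852
= 71.479051 + 56.814683 = 128.293734 amu

128.29 amu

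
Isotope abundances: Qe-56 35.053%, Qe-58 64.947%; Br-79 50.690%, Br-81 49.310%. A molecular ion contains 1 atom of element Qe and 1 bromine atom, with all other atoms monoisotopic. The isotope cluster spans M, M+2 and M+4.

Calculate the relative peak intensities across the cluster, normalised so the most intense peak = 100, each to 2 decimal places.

35.39 : 100.00 : 63.79

Element Qe pattern (n=1): 0.35053 : 0.64947
Bromine pattern (n=1): 0.5069 : 0.4931
Convolve the two distributions (both contribute in 2-u steps):
  M: 0.35053×0.5069 = 0.177684
  M+2: 0.35053×0.4931 + 0.64947×0.5069 = 0.502063
  M+4: 0.64947×0.4931 = 0.320254
Scale to base peak (0.502063) = 100: 35.39 : 100.00 : 63.79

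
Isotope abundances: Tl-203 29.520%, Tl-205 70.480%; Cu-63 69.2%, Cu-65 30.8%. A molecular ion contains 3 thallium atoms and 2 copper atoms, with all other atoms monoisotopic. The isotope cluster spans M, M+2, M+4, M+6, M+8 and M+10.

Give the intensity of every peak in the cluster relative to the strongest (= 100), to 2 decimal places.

3.31 : 26.62 : 78.26 : 100.00 : 51.25 : 8.91

Thallium pattern (n=3): 0.02572463 : 0.18425524 : 0.43991564 : 0.35010449
Copper pattern (n=2): 0.478864 : 0.426272 : 0.094864
Convolve the two distributions (both contribute in 2-u steps):
  M: 0.02572463×0.478864 = 0.012319
  M+2: 0.02572463×0.426272 + 0.18425524×0.478864 = 0.099199
  M+4: 0.02572463×0.094864 + 0.18425524×0.426272 + 0.43991564×0.478864 = 0.291643
  M+6: 0.18425524×0.094864 + 0.43991564×0.426272 + 0.35010449×0.478864 = 0.372655
  M+8: 0.43991564×0.094864 + 0.35010449×0.426272 = 0.190972
  M+10: 0.35010449×0.094864 = 0.033212
Scale to base peak (0.372655) = 100: 3.31 : 26.62 : 78.26 : 100.00 : 51.25 : 8.91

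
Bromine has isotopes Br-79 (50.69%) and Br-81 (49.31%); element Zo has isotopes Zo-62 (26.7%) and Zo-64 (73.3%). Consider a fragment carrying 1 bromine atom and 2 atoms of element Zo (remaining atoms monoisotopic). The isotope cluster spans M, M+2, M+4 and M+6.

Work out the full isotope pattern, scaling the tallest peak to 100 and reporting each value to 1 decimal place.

7.8 : 50.2 : 100.0 : 56.9

Bromine pattern (n=1): 0.5069 : 0.4931
Element Zo pattern (n=2): 0.071289 : 0.391422 : 0.537289
Convolve the two distributions (both contribute in 2-u steps):
  M: 0.5069×0.071289 = 0.036136
  M+2: 0.5069×0.391422 + 0.4931×0.071289 = 0.233564
  M+4: 0.5069×0.537289 + 0.4931×0.391422 = 0.465362
  M+6: 0.4931×0.537289 = 0.264937
Scale to base peak (0.465362) = 100: 7.8 : 50.2 : 100.0 : 56.9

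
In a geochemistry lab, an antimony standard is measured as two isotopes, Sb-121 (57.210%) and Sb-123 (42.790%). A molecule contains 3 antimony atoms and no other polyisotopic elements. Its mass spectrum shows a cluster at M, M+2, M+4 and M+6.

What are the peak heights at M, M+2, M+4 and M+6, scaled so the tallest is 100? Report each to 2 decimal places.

Each Sb atom is independently Sb-121 (p = 0.57210) or Sb-123 (q = 0.42790); the cluster is the binomial expansion (p + q)^3.
P(M) = 0.57210^3 = 0.187247
P(M+2) = 3 × 0.57210^2 × 0.42790^1 = 0.420153
P(M+4) = 3 × 0.57210^1 × 0.42790^2 = 0.314252
P(M+6) = 0.42790^3 = 0.078348
The M+2 peak is largest (0.420153); scaling to 100 gives 44.57 : 100.00 : 74.79 : 18.65.

44.57 : 100.00 : 74.79 : 18.65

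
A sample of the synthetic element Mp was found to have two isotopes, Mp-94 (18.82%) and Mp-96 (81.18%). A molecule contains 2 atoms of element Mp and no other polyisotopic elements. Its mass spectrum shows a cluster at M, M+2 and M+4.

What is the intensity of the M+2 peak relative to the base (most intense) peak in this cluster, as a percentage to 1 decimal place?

Binomial terms of (0.1882 + 0.8118)^2: M 0.0354, M+2 0.3056, M+4 0.6590 → M+4 is the base peak.
P(M+4) = C(2,2) × 0.1882^0 × 0.8118^2 = 1 × 1.0000 × 0.65901924 = 0.659019 (base)
P(M+2) = C(2,1) × 0.1882^1 × 0.8118^1 = 2 × 0.1882 × 0.8118 = 0.305562
Relative intensity = 0.305562 / 0.659019 × 100 = 46.4

46.4%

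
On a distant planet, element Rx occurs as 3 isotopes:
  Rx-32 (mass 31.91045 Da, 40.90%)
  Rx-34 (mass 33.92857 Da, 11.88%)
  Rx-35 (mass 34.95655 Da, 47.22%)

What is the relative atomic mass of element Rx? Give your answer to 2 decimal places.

33.59 Da

Weight each isotope mass by its fractional abundance: 0.4090 × 31.91045 + 0.1188 × 33.92857 + 0.4722 × 34.95655
= 13.051374 + 4.030714 + 16.506483 = 33.588571 Da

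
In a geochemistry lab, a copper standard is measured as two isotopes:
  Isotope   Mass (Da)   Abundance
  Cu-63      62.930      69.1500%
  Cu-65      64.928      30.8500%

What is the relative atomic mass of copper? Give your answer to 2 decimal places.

63.55 Da

Weight each isotope mass by its fractional abundance: 0.691500 × 62.930 + 0.308500 × 64.928
= 43.5161 + 20.0303 = 63.5464 Da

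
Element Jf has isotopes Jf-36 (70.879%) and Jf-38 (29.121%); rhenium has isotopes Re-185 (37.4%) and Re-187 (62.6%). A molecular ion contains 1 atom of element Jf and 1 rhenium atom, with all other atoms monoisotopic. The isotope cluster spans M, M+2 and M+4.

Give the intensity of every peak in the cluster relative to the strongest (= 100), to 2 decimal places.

47.97 : 100.00 : 32.99

Element Jf pattern (n=1): 0.70879 : 0.29121
Rhenium pattern (n=1): 0.3740 : 0.6260
Convolve the two distributions (both contribute in 2-u steps):
  M: 0.70879×0.3740 = 0.265087
  M+2: 0.70879×0.6260 + 0.29121×0.3740 = 0.552615
  M+4: 0.29121×0.6260 = 0.182297
Scale to base peak (0.552615) = 100: 47.97 : 100.00 : 32.99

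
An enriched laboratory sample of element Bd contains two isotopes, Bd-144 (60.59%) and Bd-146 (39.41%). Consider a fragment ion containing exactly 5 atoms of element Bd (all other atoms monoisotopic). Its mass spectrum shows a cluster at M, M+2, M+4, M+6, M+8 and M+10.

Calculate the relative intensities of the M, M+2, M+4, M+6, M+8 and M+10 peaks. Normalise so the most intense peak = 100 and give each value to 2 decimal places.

Expanding (0.6059 + 0.3941)^5:
P(M) = 0.6059^5 = 0.081659
P(M+2) = 5 × 0.6059^4 × 0.3941^1 = 0.265571
P(M+4) = 10 × 0.6059^3 × 0.3941^2 = 0.345474
P(M+6) = 10 × 0.6059^2 × 0.3941^3 = 0.224709
P(M+8) = 5 × 0.6059^1 × 0.3941^4 = 0.073080
P(M+10) = 0.3941^5 = 0.009507
The M+4 peak is largest (0.345474); scaling to 100 gives 23.64 : 76.87 : 100.00 : 65.04 : 21.15 : 2.75.

23.64 : 76.87 : 100.00 : 65.04 : 21.15 : 2.75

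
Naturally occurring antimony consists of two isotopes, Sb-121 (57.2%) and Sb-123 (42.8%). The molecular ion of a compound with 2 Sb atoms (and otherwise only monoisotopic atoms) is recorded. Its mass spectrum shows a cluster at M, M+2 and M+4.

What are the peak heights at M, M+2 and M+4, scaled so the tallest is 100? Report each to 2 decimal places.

The 2 Sb atoms are independent, so intensities follow the terms of (0.572 + 0.428)^2.
P(M) = 0.572^2 = 0.327184
P(M+2) = 2 × 0.572^1 × 0.428^1 = 0.489632
P(M+4) = 0.428^2 = 0.183184
The M+2 peak is largest (0.489632); scaling to 100 gives 66.82 : 100.00 : 37.41.

66.82 : 100.00 : 37.41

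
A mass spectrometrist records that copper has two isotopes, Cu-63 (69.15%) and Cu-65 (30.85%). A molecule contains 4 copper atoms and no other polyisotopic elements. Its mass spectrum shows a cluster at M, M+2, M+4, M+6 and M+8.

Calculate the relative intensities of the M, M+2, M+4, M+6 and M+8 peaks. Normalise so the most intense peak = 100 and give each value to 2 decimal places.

56.04 : 100.00 : 66.92 : 19.90 : 2.22

Expanding (0.6915 + 0.3085)^4:
P(M) = 0.6915^4 = 0.228649
P(M+2) = 4 × 0.6915^3 × 0.3085^1 = 0.408030
P(M+4) = 6 × 0.6915^2 × 0.3085^2 = 0.273052
P(M+6) = 4 × 0.6915^1 × 0.3085^3 = 0.081212
P(M+8) = 0.3085^4 = 0.009058
The M+2 peak is largest (0.408030); scaling to 100 gives 56.04 : 100.00 : 66.92 : 19.90 : 2.22.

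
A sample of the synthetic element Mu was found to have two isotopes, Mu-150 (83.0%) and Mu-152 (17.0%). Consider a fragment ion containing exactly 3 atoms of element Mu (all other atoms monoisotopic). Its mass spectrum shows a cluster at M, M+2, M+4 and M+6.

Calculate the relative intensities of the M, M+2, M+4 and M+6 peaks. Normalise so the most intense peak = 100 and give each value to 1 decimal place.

100.0 : 61.4 : 12.6 : 0.9

Each Mu atom is independently Mu-150 (p = 0.830) or Mu-152 (q = 0.170); the cluster is the binomial expansion (p + q)^3.
P(M) = 0.830^3 = 0.571787
P(M+2) = 3 × 0.830^2 × 0.170^1 = 0.351339
P(M+4) = 3 × 0.830^1 × 0.170^2 = 0.071961
P(M+6) = 0.170^3 = 0.004913
The M peak is largest (0.571787); scaling to 100 gives 100.0 : 61.4 : 12.6 : 0.9.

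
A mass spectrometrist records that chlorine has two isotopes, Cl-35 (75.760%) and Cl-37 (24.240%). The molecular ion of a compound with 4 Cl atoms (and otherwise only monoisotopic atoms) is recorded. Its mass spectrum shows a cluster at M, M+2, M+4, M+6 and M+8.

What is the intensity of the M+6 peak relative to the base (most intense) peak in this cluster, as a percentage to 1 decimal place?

10.2%

(0.75760 + 0.24240)^4 gives M 0.3294, M+2 0.4216, M+4 0.2023, M+6 0.0432, M+8 0.0035; the largest is M+2.
P(M+2) = C(4,1) × 0.75760^3 × 0.24240^1 = 4 × 0.4348304 × 0.2424 = 0.421612 (base)
P(M+6) = C(4,3) × 0.75760^1 × 0.24240^3 = 4 × 0.7576 × 0.01424288 = 0.043162
Relative intensity = 0.043162 / 0.421612 × 100 = 10.2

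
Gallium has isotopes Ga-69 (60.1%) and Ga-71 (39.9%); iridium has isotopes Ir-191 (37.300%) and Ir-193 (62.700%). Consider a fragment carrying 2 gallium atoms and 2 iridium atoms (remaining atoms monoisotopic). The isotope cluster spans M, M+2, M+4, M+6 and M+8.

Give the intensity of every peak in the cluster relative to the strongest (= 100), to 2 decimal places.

12.94 : 60.67 : 100.00 : 67.70 : 16.11

Gallium pattern (n=2): 0.361201 : 0.479598 : 0.159201
Iridium pattern (n=2): 0.139129 : 0.467742 : 0.393129
Convolve the two distributions (both contribute in 2-u steps):
  M: 0.361201×0.139129 = 0.050254
  M+2: 0.361201×0.467742 + 0.479598×0.139129 = 0.235675
  M+4: 0.361201×0.393129 + 0.479598×0.467742 + 0.159201×0.139129 = 0.388476
  M+6: 0.479598×0.393129 + 0.159201×0.467742 = 0.263009
  M+8: 0.159201×0.393129 = 0.062587
Scale to base peak (0.388476) = 100: 12.94 : 60.67 : 100.00 : 67.70 : 16.11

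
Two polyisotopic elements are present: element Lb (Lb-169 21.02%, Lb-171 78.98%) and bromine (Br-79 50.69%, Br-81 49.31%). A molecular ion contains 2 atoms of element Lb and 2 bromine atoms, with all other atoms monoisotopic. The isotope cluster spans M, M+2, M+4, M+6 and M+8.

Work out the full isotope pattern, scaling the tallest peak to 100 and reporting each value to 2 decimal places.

2.89 : 27.36 : 85.85 : 100.00 : 38.64

Element Lb pattern (n=2): 0.04418404 : 0.33203192 : 0.62378404
Bromine pattern (n=2): 0.25694761 : 0.49990478 : 0.24314761
Convolve the two distributions (both contribute in 2-u steps):
  M: 0.04418404×0.25694761 = 0.011353
  M+2: 0.04418404×0.49990478 + 0.33203192×0.25694761 = 0.107403
  M+4: 0.04418404×0.24314761 + 0.33203192×0.49990478 + 0.62378404×0.25694761 = 0.337007
  M+6: 0.33203192×0.24314761 + 0.62378404×0.49990478 = 0.392565
  M+8: 0.62378404×0.24314761 = 0.151672
Scale to base peak (0.392565) = 100: 2.89 : 27.36 : 85.85 : 100.00 : 38.64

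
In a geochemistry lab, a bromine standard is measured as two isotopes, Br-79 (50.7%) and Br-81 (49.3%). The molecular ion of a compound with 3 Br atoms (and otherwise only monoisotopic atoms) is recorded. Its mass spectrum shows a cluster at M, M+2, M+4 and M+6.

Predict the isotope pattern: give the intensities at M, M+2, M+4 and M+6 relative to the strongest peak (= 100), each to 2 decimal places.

The 3 Br atoms are independent, so intensities follow the terms of (0.507 + 0.493)^3.
P(M) = 0.507^3 = 0.130324
P(M+2) = 3 × 0.507^2 × 0.493^1 = 0.380175
P(M+4) = 3 × 0.507^1 × 0.493^2 = 0.369678
P(M+6) = 0.493^3 = 0.119823
The M+2 peak is largest (0.380175); scaling to 100 gives 34.28 : 100.00 : 97.24 : 31.52.

34.28 : 100.00 : 97.24 : 31.52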